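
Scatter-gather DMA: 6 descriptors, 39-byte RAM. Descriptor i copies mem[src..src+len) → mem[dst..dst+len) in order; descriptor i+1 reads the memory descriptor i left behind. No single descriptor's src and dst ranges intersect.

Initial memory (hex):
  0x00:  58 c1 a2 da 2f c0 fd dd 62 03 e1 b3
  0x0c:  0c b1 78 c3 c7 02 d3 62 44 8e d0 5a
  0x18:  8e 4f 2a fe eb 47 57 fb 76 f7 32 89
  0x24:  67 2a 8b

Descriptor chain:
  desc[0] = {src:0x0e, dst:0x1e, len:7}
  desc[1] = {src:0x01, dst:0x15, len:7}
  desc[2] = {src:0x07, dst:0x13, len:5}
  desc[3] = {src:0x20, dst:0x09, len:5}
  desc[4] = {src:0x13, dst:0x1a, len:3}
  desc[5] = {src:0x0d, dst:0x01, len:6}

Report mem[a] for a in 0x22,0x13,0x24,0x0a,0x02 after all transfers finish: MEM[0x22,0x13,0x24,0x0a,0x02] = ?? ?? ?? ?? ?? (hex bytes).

MEM[0x22,0x13,0x24,0x0a,0x02] = d3 dd 44 02 78

#0 dst[0x1e+7] := {0x78,0xc3,0xc7,0x02,0xd3,0x62,0x44}
#1 dst[0x15+7] := {0xc1,0xa2,0xda,0x2f,0xc0,0xfd,0xdd}
#2 dst[0x13+5] := {0xdd,0x62,0x03,0xe1,0xb3}
#3 dst[0x09+5] := {0xc7,0x02,0xd3,0x62,0x44}
#4 dst[0x1a+3] := {0xdd,0x62,0x03}
#5 dst[0x01+6] := {0x44,0x78,0xc3,0xc7,0x02,0xd3}
query mem[0x22]=0xd3, mem[0x13]=0xdd, mem[0x24]=0x44, mem[0x0a]=0x02, mem[0x02]=0x78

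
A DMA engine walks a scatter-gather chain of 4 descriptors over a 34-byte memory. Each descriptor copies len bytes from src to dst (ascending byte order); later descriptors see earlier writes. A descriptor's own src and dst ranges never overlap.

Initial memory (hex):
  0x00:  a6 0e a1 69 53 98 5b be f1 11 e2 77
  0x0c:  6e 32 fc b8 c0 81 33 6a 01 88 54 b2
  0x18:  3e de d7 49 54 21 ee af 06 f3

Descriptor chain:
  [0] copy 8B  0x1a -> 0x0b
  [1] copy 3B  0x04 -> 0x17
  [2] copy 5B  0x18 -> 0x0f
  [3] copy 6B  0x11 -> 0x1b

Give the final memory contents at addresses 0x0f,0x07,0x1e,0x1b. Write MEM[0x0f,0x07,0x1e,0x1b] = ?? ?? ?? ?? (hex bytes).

#0 dst[0x0b+8] := {0xd7,0x49,0x54,0x21,0xee,0xaf,0x06,0xf3}
#1 dst[0x17+3] := {0x53,0x98,0x5b}
#2 dst[0x0f+5] := {0x98,0x5b,0xd7,0x49,0x54}
#3 dst[0x1b+6] := {0xd7,0x49,0x54,0x01,0x88,0x54}
query mem[0x0f]=0x98, mem[0x07]=0xbe, mem[0x1e]=0x01, mem[0x1b]=0xd7

MEM[0x0f,0x07,0x1e,0x1b] = 98 be 01 d7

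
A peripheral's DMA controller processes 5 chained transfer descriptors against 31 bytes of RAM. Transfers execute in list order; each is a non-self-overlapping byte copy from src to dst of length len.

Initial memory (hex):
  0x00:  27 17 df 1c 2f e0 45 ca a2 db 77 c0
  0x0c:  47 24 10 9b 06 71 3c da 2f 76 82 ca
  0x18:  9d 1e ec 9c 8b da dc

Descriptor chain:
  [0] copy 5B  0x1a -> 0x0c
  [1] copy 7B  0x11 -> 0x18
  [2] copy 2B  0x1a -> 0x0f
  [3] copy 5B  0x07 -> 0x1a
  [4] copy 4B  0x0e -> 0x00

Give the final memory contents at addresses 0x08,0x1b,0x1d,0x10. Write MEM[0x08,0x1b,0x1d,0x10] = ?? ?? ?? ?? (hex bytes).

MEM[0x08,0x1b,0x1d,0x10] = a2 a2 77 2f

  after D0: wrote 5B at 0x0c = ec9c8bdadc
  after D1: wrote 7B at 0x18 = 713cda2f7682ca
  after D2: wrote 2B at 0x0f = da2f
  after D3: wrote 5B at 0x1a = caa2db77c0
  after D4: wrote 4B at 0x00 = 8bda2f71
query mem[0x08]=0xa2, mem[0x1b]=0xa2, mem[0x1d]=0x77, mem[0x10]=0x2f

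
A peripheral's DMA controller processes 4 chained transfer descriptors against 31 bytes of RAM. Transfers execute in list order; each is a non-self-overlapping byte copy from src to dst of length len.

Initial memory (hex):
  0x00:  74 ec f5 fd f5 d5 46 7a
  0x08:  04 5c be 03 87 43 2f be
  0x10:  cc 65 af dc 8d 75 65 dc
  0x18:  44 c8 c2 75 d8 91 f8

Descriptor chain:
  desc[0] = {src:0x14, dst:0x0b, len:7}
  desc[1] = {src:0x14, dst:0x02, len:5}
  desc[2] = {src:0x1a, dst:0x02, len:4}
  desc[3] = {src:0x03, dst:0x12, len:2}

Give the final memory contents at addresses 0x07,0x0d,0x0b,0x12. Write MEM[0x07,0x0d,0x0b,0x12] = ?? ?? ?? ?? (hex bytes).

MEM[0x07,0x0d,0x0b,0x12] = 7a 65 8d 75

[0] 0x14->0x0b len=7 : 8d 75 65 dc 44 c8 c2
[1] 0x14->0x02 len=5 : 8d 75 65 dc 44
[2] 0x1a->0x02 len=4 : c2 75 d8 91
[3] 0x03->0x12 len=2 : 75 d8
query mem[0x07]=0x7a, mem[0x0d]=0x65, mem[0x0b]=0x8d, mem[0x12]=0x75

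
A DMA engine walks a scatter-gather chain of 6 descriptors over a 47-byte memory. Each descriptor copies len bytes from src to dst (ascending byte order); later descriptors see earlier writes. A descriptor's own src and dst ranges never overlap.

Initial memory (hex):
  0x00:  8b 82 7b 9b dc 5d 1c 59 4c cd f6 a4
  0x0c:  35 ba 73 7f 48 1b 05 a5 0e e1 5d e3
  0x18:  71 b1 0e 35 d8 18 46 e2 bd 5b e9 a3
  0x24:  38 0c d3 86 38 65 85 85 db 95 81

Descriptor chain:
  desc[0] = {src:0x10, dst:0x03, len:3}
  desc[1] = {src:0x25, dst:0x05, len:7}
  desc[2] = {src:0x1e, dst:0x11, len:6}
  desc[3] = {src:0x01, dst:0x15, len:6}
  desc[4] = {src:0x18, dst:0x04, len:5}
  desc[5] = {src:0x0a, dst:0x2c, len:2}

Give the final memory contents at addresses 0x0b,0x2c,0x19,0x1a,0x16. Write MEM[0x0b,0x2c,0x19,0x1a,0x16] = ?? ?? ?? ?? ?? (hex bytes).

[0] 0x10->0x03 len=3 : 48 1b 05
[1] 0x25->0x05 len=7 : 0c d3 86 38 65 85 85
[2] 0x1e->0x11 len=6 : 46 e2 bd 5b e9 a3
[3] 0x01->0x15 len=6 : 82 7b 48 1b 0c d3
[4] 0x18->0x04 len=5 : 1b 0c d3 35 d8
[5] 0x0a->0x2c len=2 : 85 85
query mem[0x0b]=0x85, mem[0x2c]=0x85, mem[0x19]=0x0c, mem[0x1a]=0xd3, mem[0x16]=0x7b

MEM[0x0b,0x2c,0x19,0x1a,0x16] = 85 85 0c d3 7b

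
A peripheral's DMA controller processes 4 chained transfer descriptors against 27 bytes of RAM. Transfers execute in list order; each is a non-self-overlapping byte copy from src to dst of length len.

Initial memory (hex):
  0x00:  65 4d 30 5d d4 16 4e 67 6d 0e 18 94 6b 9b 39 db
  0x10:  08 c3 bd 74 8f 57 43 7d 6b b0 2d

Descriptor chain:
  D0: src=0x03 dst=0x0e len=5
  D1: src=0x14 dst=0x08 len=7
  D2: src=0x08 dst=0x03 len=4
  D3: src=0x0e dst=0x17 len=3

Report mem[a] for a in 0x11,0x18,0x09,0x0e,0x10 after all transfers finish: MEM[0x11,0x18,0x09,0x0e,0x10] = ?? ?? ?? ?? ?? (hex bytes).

[0] 0x03->0x0e len=5 : 5d d4 16 4e 67
[1] 0x14->0x08 len=7 : 8f 57 43 7d 6b b0 2d
[2] 0x08->0x03 len=4 : 8f 57 43 7d
[3] 0x0e->0x17 len=3 : 2d d4 16
query mem[0x11]=0x4e, mem[0x18]=0xd4, mem[0x09]=0x57, mem[0x0e]=0x2d, mem[0x10]=0x16

MEM[0x11,0x18,0x09,0x0e,0x10] = 4e d4 57 2d 16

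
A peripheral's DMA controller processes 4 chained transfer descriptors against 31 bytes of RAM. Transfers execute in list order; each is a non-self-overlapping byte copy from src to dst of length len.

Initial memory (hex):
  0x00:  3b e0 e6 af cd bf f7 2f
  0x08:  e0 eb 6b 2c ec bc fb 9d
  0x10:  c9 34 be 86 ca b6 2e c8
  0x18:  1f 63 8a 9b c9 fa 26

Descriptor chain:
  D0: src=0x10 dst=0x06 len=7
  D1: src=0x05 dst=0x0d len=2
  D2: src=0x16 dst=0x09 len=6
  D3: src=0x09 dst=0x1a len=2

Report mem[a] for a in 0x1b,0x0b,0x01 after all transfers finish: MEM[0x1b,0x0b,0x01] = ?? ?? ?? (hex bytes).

#0 dst[0x06+7] := {0xc9,0x34,0xbe,0x86,0xca,0xb6,0x2e}
#1 dst[0x0d+2] := {0xbf,0xc9}
#2 dst[0x09+6] := {0x2e,0xc8,0x1f,0x63,0x8a,0x9b}
#3 dst[0x1a+2] := {0x2e,0xc8}
query mem[0x1b]=0xc8, mem[0x0b]=0x1f, mem[0x01]=0xe0

MEM[0x1b,0x0b,0x01] = c8 1f e0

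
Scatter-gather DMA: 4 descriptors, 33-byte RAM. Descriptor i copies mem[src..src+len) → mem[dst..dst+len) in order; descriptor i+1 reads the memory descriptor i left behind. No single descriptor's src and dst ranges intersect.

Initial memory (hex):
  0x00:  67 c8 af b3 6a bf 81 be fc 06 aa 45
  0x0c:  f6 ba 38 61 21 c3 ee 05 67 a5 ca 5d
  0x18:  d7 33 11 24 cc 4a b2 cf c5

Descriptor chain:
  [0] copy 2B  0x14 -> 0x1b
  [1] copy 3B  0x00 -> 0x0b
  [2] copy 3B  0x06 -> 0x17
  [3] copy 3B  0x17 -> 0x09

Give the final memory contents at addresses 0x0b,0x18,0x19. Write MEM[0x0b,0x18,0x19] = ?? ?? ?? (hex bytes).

MEM[0x0b,0x18,0x19] = fc be fc

#0 dst[0x1b+2] := {0x67,0xa5}
#1 dst[0x0b+3] := {0x67,0xc8,0xaf}
#2 dst[0x17+3] := {0x81,0xbe,0xfc}
#3 dst[0x09+3] := {0x81,0xbe,0xfc}
query mem[0x0b]=0xfc, mem[0x18]=0xbe, mem[0x19]=0xfc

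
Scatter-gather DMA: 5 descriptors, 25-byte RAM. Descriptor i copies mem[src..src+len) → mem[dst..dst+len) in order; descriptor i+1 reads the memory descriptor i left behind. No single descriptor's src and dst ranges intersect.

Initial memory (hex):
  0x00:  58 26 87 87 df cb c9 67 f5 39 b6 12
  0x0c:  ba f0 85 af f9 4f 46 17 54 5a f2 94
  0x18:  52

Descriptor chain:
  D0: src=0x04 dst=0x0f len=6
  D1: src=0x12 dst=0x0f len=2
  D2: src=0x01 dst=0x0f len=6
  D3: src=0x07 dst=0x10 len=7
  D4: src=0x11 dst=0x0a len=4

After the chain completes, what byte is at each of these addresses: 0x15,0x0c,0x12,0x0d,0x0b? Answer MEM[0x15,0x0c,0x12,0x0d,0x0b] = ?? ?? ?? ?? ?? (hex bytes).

MEM[0x15,0x0c,0x12,0x0d,0x0b] = ba b6 39 12 39

[0] 0x04->0x0f len=6 : df cb c9 67 f5 39
[1] 0x12->0x0f len=2 : 67 f5
[2] 0x01->0x0f len=6 : 26 87 87 df cb c9
[3] 0x07->0x10 len=7 : 67 f5 39 b6 12 ba f0
[4] 0x11->0x0a len=4 : f5 39 b6 12
query mem[0x15]=0xba, mem[0x0c]=0xb6, mem[0x12]=0x39, mem[0x0d]=0x12, mem[0x0b]=0x39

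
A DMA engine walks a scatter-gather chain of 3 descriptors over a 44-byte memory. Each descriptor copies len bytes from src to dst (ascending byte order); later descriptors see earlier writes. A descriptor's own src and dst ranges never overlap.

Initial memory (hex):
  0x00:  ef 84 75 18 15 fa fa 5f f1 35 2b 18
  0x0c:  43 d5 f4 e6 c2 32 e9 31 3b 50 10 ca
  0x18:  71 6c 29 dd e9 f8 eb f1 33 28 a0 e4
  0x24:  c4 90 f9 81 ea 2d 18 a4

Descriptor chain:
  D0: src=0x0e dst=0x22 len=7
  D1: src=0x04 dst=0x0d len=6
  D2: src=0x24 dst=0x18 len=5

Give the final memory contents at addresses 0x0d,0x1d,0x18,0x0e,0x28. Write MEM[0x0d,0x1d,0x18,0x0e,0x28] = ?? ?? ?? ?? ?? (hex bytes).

MEM[0x0d,0x1d,0x18,0x0e,0x28] = 15 f8 c2 fa 3b

D0: mem[0x22..0x28] <- [f4 e6 c2 32 e9 31 3b]
D1: mem[0x0d..0x12] <- [15 fa fa 5f f1 35]
D2: mem[0x18..0x1c] <- [c2 32 e9 31 3b]
query mem[0x0d]=0x15, mem[0x1d]=0xf8, mem[0x18]=0xc2, mem[0x0e]=0xfa, mem[0x28]=0x3b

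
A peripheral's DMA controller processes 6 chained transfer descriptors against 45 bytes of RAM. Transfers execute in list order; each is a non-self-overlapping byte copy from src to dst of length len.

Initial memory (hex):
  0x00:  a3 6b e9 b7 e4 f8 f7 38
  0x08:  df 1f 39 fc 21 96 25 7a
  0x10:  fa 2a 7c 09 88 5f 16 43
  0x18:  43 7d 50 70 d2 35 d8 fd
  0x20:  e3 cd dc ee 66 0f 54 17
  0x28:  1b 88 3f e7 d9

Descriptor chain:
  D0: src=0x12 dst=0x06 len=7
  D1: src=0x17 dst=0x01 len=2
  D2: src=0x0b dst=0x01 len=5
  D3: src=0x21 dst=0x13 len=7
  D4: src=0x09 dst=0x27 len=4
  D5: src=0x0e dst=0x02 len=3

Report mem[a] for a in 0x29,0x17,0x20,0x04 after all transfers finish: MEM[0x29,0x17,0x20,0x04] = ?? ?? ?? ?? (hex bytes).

MEM[0x29,0x17,0x20,0x04] = 43 0f e3 fa

  after D0: wrote 7B at 0x06 = 7c09885f164343
  after D1: wrote 2B at 0x01 = 4343
  after D2: wrote 5B at 0x01 = 434396257a
  after D3: wrote 7B at 0x13 = cddcee660f5417
  after D4: wrote 4B at 0x27 = 5f164343
  after D5: wrote 3B at 0x02 = 257afa
query mem[0x29]=0x43, mem[0x17]=0x0f, mem[0x20]=0xe3, mem[0x04]=0xfa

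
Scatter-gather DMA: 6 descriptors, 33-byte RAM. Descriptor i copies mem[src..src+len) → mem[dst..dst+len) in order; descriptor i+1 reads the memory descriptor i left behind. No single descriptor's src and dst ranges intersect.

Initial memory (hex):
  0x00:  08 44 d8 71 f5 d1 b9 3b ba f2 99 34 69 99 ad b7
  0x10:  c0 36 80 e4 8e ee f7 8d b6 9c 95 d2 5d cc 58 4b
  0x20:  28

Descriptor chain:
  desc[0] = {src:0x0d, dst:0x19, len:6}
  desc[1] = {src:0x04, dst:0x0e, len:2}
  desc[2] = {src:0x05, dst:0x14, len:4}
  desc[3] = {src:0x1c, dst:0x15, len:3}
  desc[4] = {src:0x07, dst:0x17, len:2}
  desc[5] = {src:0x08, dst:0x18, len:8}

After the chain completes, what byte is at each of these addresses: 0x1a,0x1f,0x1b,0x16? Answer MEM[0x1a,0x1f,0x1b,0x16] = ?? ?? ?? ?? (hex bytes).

MEM[0x1a,0x1f,0x1b,0x16] = 99 d1 34 36

  after D0: wrote 6B at 0x19 = 99adb7c03680
  after D1: wrote 2B at 0x0e = f5d1
  after D2: wrote 4B at 0x14 = d1b93bba
  after D3: wrote 3B at 0x15 = c03680
  after D4: wrote 2B at 0x17 = 3bba
  after D5: wrote 8B at 0x18 = baf299346999f5d1
query mem[0x1a]=0x99, mem[0x1f]=0xd1, mem[0x1b]=0x34, mem[0x16]=0x36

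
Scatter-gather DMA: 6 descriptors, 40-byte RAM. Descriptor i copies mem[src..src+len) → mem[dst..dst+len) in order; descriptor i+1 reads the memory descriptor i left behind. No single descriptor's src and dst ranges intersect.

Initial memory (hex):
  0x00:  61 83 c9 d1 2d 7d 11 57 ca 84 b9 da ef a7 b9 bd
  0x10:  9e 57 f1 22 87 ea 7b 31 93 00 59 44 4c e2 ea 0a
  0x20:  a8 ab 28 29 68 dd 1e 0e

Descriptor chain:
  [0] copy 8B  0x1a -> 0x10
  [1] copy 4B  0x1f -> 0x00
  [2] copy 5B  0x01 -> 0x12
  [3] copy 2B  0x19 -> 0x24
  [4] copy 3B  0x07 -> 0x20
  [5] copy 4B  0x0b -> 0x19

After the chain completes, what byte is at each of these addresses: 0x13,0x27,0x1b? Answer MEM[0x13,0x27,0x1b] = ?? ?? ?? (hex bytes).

[0] 0x1a->0x10 len=8 : 59 44 4c e2 ea 0a a8 ab
[1] 0x1f->0x00 len=4 : 0a a8 ab 28
[2] 0x01->0x12 len=5 : a8 ab 28 2d 7d
[3] 0x19->0x24 len=2 : 00 59
[4] 0x07->0x20 len=3 : 57 ca 84
[5] 0x0b->0x19 len=4 : da ef a7 b9
query mem[0x13]=0xab, mem[0x27]=0x0e, mem[0x1b]=0xa7

MEM[0x13,0x27,0x1b] = ab 0e a7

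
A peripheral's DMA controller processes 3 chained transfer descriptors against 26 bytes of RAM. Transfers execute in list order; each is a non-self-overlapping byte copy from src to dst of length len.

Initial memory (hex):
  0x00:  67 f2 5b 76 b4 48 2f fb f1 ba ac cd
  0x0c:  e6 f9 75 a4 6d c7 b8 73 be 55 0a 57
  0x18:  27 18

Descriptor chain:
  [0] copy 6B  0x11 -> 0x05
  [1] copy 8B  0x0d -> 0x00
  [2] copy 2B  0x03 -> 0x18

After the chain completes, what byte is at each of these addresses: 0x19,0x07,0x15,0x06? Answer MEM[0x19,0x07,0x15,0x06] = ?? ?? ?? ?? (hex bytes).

  after D0: wrote 6B at 0x05 = c7b873be550a
  after D1: wrote 8B at 0x00 = f975a46dc7b873be
  after D2: wrote 2B at 0x18 = 6dc7
query mem[0x19]=0xc7, mem[0x07]=0xbe, mem[0x15]=0x55, mem[0x06]=0x73

MEM[0x19,0x07,0x15,0x06] = c7 be 55 73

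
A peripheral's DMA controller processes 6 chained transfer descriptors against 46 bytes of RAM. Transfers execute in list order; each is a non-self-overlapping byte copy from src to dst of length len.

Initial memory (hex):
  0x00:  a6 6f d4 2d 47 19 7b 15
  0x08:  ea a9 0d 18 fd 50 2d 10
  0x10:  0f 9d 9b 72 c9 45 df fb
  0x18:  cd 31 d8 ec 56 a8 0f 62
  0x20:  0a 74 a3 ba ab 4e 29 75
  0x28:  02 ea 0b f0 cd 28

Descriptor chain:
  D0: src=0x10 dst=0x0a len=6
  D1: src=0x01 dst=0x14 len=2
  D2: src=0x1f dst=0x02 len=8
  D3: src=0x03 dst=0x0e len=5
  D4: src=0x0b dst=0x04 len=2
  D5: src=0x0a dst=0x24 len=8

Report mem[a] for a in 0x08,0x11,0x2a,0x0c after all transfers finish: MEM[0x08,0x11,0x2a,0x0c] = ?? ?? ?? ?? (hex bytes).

  after D0: wrote 6B at 0x0a = 0f9d9b72c945
  after D1: wrote 2B at 0x14 = 6fd4
  after D2: wrote 8B at 0x02 = 620a74a3baab4e29
  after D3: wrote 5B at 0x0e = 0a74a3baab
  after D4: wrote 2B at 0x04 = 9d9b
  after D5: wrote 8B at 0x24 = 0f9d9b720a74a3ba
query mem[0x08]=0x4e, mem[0x11]=0xba, mem[0x2a]=0xa3, mem[0x0c]=0x9b

MEM[0x08,0x11,0x2a,0x0c] = 4e ba a3 9b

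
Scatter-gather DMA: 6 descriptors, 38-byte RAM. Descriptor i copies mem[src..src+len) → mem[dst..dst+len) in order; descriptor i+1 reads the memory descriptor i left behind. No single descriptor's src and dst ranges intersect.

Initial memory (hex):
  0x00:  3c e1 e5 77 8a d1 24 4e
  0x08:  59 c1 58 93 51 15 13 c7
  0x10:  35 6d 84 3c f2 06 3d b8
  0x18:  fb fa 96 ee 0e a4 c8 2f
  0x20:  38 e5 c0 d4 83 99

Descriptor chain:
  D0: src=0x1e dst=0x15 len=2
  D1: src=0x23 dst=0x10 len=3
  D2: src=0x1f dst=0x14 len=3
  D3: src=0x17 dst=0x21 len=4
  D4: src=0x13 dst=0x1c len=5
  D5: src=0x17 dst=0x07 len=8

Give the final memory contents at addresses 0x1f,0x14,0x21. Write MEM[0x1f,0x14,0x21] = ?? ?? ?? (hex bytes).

#0 dst[0x15+2] := {0xc8,0x2f}
#1 dst[0x10+3] := {0xd4,0x83,0x99}
#2 dst[0x14+3] := {0x2f,0x38,0xe5}
#3 dst[0x21+4] := {0xb8,0xfb,0xfa,0x96}
#4 dst[0x1c+5] := {0x3c,0x2f,0x38,0xe5,0xb8}
#5 dst[0x07+8] := {0xb8,0xfb,0xfa,0x96,0xee,0x3c,0x2f,0x38}
query mem[0x1f]=0xe5, mem[0x14]=0x2f, mem[0x21]=0xb8

MEM[0x1f,0x14,0x21] = e5 2f b8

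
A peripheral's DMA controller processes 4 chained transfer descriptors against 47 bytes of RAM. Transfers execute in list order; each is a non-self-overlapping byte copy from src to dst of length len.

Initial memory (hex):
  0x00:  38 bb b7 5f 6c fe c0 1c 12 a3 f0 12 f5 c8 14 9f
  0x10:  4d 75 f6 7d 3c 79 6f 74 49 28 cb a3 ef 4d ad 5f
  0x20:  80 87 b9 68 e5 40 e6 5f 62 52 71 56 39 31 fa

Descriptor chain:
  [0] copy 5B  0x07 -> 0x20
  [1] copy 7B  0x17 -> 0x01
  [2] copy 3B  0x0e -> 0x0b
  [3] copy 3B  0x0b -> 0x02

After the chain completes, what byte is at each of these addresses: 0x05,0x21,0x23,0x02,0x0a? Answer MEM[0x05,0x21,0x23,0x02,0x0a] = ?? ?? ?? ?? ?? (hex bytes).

MEM[0x05,0x21,0x23,0x02,0x0a] = a3 12 f0 14 f0

[0] 0x07->0x20 len=5 : 1c 12 a3 f0 12
[1] 0x17->0x01 len=7 : 74 49 28 cb a3 ef 4d
[2] 0x0e->0x0b len=3 : 14 9f 4d
[3] 0x0b->0x02 len=3 : 14 9f 4d
query mem[0x05]=0xa3, mem[0x21]=0x12, mem[0x23]=0xf0, mem[0x02]=0x14, mem[0x0a]=0xf0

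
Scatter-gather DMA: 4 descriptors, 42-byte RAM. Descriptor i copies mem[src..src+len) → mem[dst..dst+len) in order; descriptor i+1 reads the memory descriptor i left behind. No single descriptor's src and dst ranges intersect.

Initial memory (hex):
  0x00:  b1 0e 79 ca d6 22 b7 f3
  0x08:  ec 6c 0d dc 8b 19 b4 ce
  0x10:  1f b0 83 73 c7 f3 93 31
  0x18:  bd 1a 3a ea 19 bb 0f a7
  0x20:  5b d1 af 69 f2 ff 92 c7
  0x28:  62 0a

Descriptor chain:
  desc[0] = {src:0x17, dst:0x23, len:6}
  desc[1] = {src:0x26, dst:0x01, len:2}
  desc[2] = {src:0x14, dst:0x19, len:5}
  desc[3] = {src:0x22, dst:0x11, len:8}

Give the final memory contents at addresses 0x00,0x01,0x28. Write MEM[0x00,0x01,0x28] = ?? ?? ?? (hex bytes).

MEM[0x00,0x01,0x28] = b1 3a 19

D0: mem[0x23..0x28] <- [31 bd 1a 3a ea 19]
D1: mem[0x01..0x02] <- [3a ea]
D2: mem[0x19..0x1d] <- [c7 f3 93 31 bd]
D3: mem[0x11..0x18] <- [af 31 bd 1a 3a ea 19 0a]
query mem[0x00]=0xb1, mem[0x01]=0x3a, mem[0x28]=0x19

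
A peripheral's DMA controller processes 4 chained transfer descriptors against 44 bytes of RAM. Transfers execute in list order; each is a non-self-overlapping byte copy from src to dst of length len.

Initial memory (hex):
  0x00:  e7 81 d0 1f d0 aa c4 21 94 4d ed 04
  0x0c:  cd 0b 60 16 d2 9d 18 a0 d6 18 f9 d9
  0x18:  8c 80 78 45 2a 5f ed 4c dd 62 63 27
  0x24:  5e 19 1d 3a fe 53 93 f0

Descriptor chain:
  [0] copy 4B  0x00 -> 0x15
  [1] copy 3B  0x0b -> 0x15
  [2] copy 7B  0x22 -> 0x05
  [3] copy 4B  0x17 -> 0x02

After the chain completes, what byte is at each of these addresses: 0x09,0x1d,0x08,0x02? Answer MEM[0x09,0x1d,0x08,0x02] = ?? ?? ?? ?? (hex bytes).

MEM[0x09,0x1d,0x08,0x02] = 1d 5f 19 0b

#0 dst[0x15+4] := {0xe7,0x81,0xd0,0x1f}
#1 dst[0x15+3] := {0x04,0xcd,0x0b}
#2 dst[0x05+7] := {0x63,0x27,0x5e,0x19,0x1d,0x3a,0xfe}
#3 dst[0x02+4] := {0x0b,0x1f,0x80,0x78}
query mem[0x09]=0x1d, mem[0x1d]=0x5f, mem[0x08]=0x19, mem[0x02]=0x0b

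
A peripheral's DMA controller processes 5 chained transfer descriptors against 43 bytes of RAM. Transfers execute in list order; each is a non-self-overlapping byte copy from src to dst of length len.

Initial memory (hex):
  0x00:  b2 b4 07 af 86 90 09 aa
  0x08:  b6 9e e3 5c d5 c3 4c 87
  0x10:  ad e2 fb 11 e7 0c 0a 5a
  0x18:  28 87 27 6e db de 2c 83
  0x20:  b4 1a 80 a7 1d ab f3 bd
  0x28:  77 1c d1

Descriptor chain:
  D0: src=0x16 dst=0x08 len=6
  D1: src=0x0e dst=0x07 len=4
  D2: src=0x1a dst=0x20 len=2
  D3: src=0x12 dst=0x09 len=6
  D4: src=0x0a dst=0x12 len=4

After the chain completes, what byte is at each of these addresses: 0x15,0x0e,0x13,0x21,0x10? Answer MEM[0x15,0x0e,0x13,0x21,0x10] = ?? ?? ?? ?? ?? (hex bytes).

MEM[0x15,0x0e,0x13,0x21,0x10] = 0a 5a e7 6e ad

  after D0: wrote 6B at 0x08 = 0a5a2887276e
  after D1: wrote 4B at 0x07 = 4c87ade2
  after D2: wrote 2B at 0x20 = 276e
  after D3: wrote 6B at 0x09 = fb11e70c0a5a
  after D4: wrote 4B at 0x12 = 11e70c0a
query mem[0x15]=0x0a, mem[0x0e]=0x5a, mem[0x13]=0xe7, mem[0x21]=0x6e, mem[0x10]=0xad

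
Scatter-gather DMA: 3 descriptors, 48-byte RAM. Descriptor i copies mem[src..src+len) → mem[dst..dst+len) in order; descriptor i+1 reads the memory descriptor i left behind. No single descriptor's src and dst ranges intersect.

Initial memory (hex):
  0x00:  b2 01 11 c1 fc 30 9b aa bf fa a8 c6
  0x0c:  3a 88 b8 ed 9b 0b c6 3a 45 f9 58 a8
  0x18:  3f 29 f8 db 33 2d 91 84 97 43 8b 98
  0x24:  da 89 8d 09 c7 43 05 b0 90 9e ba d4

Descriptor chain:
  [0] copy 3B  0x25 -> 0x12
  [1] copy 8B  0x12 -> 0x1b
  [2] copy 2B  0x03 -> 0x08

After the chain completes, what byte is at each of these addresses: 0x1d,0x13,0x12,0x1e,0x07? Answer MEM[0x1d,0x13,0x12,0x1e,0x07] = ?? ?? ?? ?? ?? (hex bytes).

#0 dst[0x12+3] := {0x89,0x8d,0x09}
#1 dst[0x1b+8] := {0x89,0x8d,0x09,0xf9,0x58,0xa8,0x3f,0x29}
#2 dst[0x08+2] := {0xc1,0xfc}
query mem[0x1d]=0x09, mem[0x13]=0x8d, mem[0x12]=0x89, mem[0x1e]=0xf9, mem[0x07]=0xaa

MEM[0x1d,0x13,0x12,0x1e,0x07] = 09 8d 89 f9 aa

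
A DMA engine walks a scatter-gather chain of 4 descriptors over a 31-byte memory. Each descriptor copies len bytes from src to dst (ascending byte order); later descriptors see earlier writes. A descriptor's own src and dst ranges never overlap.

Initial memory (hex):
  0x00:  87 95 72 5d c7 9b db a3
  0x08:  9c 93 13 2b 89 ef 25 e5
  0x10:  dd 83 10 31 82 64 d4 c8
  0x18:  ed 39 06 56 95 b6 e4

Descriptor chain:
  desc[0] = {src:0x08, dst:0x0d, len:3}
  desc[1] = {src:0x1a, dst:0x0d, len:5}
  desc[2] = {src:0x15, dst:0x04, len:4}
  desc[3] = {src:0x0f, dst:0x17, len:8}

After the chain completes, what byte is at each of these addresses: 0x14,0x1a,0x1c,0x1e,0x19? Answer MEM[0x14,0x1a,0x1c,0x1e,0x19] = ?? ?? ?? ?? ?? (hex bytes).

D0: mem[0x0d..0x0f] <- [9c 93 13]
D1: mem[0x0d..0x11] <- [06 56 95 b6 e4]
D2: mem[0x04..0x07] <- [64 d4 c8 ed]
D3: mem[0x17..0x1e] <- [95 b6 e4 10 31 82 64 d4]
query mem[0x14]=0x82, mem[0x1a]=0x10, mem[0x1c]=0x82, mem[0x1e]=0xd4, mem[0x19]=0xe4

MEM[0x14,0x1a,0x1c,0x1e,0x19] = 82 10 82 d4 e4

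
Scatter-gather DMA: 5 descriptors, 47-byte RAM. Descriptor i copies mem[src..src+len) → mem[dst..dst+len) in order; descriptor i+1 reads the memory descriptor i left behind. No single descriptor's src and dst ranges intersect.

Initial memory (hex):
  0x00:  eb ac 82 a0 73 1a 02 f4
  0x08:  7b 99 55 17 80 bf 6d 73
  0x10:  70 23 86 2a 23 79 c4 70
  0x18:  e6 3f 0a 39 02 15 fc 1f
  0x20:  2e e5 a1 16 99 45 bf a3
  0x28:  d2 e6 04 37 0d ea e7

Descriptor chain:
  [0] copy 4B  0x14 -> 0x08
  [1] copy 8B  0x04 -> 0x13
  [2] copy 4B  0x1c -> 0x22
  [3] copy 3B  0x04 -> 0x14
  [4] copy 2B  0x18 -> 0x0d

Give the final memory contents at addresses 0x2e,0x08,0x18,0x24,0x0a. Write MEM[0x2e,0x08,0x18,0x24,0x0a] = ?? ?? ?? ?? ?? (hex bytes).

MEM[0x2e,0x08,0x18,0x24,0x0a] = e7 23 79 fc c4

  after D0: wrote 4B at 0x08 = 2379c470
  after D1: wrote 8B at 0x13 = 731a02f42379c470
  after D2: wrote 4B at 0x22 = 0215fc1f
  after D3: wrote 3B at 0x14 = 731a02
  after D4: wrote 2B at 0x0d = 79c4
query mem[0x2e]=0xe7, mem[0x08]=0x23, mem[0x18]=0x79, mem[0x24]=0xfc, mem[0x0a]=0xc4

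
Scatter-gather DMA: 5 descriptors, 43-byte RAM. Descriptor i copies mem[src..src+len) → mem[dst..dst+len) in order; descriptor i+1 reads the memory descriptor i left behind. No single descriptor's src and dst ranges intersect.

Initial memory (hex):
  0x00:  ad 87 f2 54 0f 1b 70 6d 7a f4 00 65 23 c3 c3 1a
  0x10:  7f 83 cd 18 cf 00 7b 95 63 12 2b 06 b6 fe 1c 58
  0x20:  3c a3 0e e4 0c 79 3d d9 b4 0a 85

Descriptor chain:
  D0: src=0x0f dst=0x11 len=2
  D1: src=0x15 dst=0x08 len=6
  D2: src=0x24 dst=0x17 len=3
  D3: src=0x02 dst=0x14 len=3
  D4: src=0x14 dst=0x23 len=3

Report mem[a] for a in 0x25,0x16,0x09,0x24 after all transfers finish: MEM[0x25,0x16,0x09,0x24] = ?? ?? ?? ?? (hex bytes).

MEM[0x25,0x16,0x09,0x24] = 0f 0f 7b 54

  after D0: wrote 2B at 0x11 = 1a7f
  after D1: wrote 6B at 0x08 = 007b9563122b
  after D2: wrote 3B at 0x17 = 0c793d
  after D3: wrote 3B at 0x14 = f2540f
  after D4: wrote 3B at 0x23 = f2540f
query mem[0x25]=0x0f, mem[0x16]=0x0f, mem[0x09]=0x7b, mem[0x24]=0x54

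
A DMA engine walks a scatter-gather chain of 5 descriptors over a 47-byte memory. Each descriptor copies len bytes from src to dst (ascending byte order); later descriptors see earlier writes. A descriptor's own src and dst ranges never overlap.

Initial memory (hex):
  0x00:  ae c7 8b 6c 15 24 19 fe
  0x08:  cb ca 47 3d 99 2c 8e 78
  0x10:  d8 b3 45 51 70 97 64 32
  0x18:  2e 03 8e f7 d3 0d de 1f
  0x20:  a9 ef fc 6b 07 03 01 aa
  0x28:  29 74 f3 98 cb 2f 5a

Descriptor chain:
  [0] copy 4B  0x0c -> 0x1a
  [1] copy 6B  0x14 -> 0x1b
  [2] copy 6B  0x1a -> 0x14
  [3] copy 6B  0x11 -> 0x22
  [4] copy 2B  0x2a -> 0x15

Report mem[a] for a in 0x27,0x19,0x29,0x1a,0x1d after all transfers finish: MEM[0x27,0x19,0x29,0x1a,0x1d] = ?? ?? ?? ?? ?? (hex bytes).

D0: mem[0x1a..0x1d] <- [99 2c 8e 78]
D1: mem[0x1b..0x20] <- [70 97 64 32 2e 03]
D2: mem[0x14..0x19] <- [99 70 97 64 32 2e]
D3: mem[0x22..0x27] <- [b3 45 51 99 70 97]
D4: mem[0x15..0x16] <- [f3 98]
query mem[0x27]=0x97, mem[0x19]=0x2e, mem[0x29]=0x74, mem[0x1a]=0x99, mem[0x1d]=0x64

MEM[0x27,0x19,0x29,0x1a,0x1d] = 97 2e 74 99 64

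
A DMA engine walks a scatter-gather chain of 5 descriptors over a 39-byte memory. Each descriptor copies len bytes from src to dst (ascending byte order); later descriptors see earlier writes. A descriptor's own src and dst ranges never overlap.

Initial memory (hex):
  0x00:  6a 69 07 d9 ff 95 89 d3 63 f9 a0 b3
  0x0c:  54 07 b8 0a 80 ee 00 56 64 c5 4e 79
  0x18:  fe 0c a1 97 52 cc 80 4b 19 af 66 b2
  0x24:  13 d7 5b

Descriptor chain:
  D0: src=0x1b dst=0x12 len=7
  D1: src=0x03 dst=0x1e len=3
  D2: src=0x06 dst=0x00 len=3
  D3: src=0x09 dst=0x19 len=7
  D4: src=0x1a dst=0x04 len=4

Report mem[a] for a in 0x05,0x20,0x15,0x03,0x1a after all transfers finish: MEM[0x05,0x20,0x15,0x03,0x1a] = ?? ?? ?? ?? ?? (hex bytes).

[0] 0x1b->0x12 len=7 : 97 52 cc 80 4b 19 af
[1] 0x03->0x1e len=3 : d9 ff 95
[2] 0x06->0x00 len=3 : 89 d3 63
[3] 0x09->0x19 len=7 : f9 a0 b3 54 07 b8 0a
[4] 0x1a->0x04 len=4 : a0 b3 54 07
query mem[0x05]=0xb3, mem[0x20]=0x95, mem[0x15]=0x80, mem[0x03]=0xd9, mem[0x1a]=0xa0

MEM[0x05,0x20,0x15,0x03,0x1a] = b3 95 80 d9 a0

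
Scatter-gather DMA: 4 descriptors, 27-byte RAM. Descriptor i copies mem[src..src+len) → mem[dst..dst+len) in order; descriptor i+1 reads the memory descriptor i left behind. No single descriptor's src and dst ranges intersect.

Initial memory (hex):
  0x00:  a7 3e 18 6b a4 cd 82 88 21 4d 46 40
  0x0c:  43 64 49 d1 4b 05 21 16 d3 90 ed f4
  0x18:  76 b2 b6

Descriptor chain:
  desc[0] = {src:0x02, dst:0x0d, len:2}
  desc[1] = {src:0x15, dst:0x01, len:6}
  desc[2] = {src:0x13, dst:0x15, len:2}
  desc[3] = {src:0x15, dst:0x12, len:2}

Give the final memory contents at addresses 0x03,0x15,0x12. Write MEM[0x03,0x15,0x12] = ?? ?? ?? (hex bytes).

MEM[0x03,0x15,0x12] = f4 16 16

[0] 0x02->0x0d len=2 : 18 6b
[1] 0x15->0x01 len=6 : 90 ed f4 76 b2 b6
[2] 0x13->0x15 len=2 : 16 d3
[3] 0x15->0x12 len=2 : 16 d3
query mem[0x03]=0xf4, mem[0x15]=0x16, mem[0x12]=0x16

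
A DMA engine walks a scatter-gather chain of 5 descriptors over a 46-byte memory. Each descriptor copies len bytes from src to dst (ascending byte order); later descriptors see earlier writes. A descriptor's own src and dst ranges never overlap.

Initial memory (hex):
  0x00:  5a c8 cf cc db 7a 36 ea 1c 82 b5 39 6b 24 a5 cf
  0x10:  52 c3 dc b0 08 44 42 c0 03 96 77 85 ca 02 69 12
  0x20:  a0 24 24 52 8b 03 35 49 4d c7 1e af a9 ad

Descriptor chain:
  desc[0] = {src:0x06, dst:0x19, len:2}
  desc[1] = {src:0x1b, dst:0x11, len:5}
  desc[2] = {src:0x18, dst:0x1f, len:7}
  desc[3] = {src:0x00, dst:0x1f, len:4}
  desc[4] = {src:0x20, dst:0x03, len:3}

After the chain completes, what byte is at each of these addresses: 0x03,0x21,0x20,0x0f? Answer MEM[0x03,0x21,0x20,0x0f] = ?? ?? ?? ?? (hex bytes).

#0 dst[0x19+2] := {0x36,0xea}
#1 dst[0x11+5] := {0x85,0xca,0x02,0x69,0x12}
#2 dst[0x1f+7] := {0x03,0x36,0xea,0x85,0xca,0x02,0x69}
#3 dst[0x1f+4] := {0x5a,0xc8,0xcf,0xcc}
#4 dst[0x03+3] := {0xc8,0xcf,0xcc}
query mem[0x03]=0xc8, mem[0x21]=0xcf, mem[0x20]=0xc8, mem[0x0f]=0xcf

MEM[0x03,0x21,0x20,0x0f] = c8 cf c8 cf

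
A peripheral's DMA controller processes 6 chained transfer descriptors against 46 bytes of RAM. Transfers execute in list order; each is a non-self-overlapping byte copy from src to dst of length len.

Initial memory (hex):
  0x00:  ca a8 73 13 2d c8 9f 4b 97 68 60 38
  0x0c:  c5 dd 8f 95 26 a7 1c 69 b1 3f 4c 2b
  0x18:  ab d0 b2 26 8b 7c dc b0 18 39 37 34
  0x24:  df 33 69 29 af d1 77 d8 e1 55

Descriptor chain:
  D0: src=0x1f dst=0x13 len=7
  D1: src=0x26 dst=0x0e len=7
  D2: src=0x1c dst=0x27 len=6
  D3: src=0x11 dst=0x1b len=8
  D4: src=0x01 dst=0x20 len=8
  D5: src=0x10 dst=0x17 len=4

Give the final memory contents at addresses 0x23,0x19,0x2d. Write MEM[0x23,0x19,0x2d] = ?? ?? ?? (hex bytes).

D0: mem[0x13..0x19] <- [b0 18 39 37 34 df 33]
D1: mem[0x0e..0x14] <- [69 29 af d1 77 d8 e1]
D2: mem[0x27..0x2c] <- [8b 7c dc b0 18 39]
D3: mem[0x1b..0x22] <- [d1 77 d8 e1 39 37 34 df]
D4: mem[0x20..0x27] <- [a8 73 13 2d c8 9f 4b 97]
D5: mem[0x17..0x1a] <- [af d1 77 d8]
query mem[0x23]=0x2d, mem[0x19]=0x77, mem[0x2d]=0x55

MEM[0x23,0x19,0x2d] = 2d 77 55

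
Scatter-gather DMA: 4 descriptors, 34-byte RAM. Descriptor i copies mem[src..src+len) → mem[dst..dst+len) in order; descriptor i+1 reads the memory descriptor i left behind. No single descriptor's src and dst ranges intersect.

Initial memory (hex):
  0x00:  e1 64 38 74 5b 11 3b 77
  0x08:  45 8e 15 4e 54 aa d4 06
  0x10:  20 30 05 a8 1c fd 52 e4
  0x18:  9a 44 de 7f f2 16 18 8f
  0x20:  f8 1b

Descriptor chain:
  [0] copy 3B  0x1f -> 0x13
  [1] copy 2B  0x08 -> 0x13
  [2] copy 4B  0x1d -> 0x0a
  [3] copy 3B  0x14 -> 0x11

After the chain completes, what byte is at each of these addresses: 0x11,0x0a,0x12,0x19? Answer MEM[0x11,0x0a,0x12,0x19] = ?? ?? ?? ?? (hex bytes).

#0 dst[0x13+3] := {0x8f,0xf8,0x1b}
#1 dst[0x13+2] := {0x45,0x8e}
#2 dst[0x0a+4] := {0x16,0x18,0x8f,0xf8}
#3 dst[0x11+3] := {0x8e,0x1b,0x52}
query mem[0x11]=0x8e, mem[0x0a]=0x16, mem[0x12]=0x1b, mem[0x19]=0x44

MEM[0x11,0x0a,0x12,0x19] = 8e 16 1b 44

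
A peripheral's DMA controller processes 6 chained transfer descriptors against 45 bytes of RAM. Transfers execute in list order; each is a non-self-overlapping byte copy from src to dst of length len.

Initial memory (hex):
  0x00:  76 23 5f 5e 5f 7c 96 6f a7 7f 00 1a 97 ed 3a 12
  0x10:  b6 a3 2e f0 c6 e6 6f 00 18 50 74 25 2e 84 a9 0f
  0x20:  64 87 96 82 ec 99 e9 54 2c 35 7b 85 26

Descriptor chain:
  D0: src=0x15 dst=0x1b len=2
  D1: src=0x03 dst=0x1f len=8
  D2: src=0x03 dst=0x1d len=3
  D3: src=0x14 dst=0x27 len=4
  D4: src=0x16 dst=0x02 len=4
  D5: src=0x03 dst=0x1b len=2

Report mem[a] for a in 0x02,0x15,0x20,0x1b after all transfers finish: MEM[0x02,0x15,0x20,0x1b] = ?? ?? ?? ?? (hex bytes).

MEM[0x02,0x15,0x20,0x1b] = 6f e6 5f 00

#0 dst[0x1b+2] := {0xe6,0x6f}
#1 dst[0x1f+8] := {0x5e,0x5f,0x7c,0x96,0x6f,0xa7,0x7f,0x00}
#2 dst[0x1d+3] := {0x5e,0x5f,0x7c}
#3 dst[0x27+4] := {0xc6,0xe6,0x6f,0x00}
#4 dst[0x02+4] := {0x6f,0x00,0x18,0x50}
#5 dst[0x1b+2] := {0x00,0x18}
query mem[0x02]=0x6f, mem[0x15]=0xe6, mem[0x20]=0x5f, mem[0x1b]=0x00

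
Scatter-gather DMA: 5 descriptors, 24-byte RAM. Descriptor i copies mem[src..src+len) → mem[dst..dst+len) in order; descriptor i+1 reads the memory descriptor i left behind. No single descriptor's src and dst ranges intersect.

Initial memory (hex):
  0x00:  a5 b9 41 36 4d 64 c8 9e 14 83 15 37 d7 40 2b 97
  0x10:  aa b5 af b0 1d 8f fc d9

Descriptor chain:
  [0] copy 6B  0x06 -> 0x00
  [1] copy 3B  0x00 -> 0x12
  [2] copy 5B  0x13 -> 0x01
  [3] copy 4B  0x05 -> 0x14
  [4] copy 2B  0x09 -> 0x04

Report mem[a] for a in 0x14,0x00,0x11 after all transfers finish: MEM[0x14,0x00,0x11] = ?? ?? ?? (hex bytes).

  after D0: wrote 6B at 0x00 = c89e14831537
  after D1: wrote 3B at 0x12 = c89e14
  after D2: wrote 5B at 0x01 = 9e148ffcd9
  after D3: wrote 4B at 0x14 = d9c89e14
  after D4: wrote 2B at 0x04 = 8315
query mem[0x14]=0xd9, mem[0x00]=0xc8, mem[0x11]=0xb5

MEM[0x14,0x00,0x11] = d9 c8 b5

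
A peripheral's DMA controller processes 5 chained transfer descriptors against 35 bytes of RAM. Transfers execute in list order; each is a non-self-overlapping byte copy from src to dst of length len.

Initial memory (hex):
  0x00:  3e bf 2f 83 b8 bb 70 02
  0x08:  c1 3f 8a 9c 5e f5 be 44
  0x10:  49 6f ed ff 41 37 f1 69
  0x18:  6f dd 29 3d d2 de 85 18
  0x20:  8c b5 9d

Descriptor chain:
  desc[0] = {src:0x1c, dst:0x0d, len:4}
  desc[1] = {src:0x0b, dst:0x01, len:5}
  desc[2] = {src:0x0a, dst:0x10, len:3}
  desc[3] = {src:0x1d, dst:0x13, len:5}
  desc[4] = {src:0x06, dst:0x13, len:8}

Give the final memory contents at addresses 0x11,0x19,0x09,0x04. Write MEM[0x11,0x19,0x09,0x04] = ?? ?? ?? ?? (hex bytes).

[0] 0x1c->0x0d len=4 : d2 de 85 18
[1] 0x0b->0x01 len=5 : 9c 5e d2 de 85
[2] 0x0a->0x10 len=3 : 8a 9c 5e
[3] 0x1d->0x13 len=5 : de 85 18 8c b5
[4] 0x06->0x13 len=8 : 70 02 c1 3f 8a 9c 5e d2
query mem[0x11]=0x9c, mem[0x19]=0x5e, mem[0x09]=0x3f, mem[0x04]=0xde

MEM[0x11,0x19,0x09,0x04] = 9c 5e 3f de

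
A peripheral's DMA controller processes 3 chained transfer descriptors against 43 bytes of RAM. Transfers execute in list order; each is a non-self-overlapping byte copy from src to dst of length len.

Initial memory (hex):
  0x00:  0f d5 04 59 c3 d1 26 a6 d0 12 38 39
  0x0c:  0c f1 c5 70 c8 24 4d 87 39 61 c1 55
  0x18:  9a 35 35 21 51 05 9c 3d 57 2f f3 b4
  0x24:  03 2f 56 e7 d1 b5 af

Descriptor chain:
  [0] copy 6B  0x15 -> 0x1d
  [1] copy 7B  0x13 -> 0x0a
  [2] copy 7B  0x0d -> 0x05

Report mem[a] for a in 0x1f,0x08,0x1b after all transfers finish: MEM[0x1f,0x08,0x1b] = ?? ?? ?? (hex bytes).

#0 dst[0x1d+6] := {0x61,0xc1,0x55,0x9a,0x35,0x35}
#1 dst[0x0a+7] := {0x87,0x39,0x61,0xc1,0x55,0x9a,0x35}
#2 dst[0x05+7] := {0xc1,0x55,0x9a,0x35,0x24,0x4d,0x87}
query mem[0x1f]=0x55, mem[0x08]=0x35, mem[0x1b]=0x21

MEM[0x1f,0x08,0x1b] = 55 35 21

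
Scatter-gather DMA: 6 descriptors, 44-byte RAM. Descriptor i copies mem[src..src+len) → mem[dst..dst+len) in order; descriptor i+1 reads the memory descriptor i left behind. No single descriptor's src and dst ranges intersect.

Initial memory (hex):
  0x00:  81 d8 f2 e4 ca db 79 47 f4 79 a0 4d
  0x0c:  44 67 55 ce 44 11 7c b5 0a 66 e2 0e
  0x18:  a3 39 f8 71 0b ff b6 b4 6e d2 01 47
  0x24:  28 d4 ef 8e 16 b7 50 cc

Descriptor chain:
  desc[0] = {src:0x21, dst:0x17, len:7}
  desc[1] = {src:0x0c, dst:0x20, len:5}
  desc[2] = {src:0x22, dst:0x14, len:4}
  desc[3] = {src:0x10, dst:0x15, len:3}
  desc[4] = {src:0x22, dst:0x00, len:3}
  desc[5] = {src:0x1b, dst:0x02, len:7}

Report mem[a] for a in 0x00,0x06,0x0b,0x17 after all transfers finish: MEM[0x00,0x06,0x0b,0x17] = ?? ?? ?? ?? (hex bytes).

#0 dst[0x17+7] := {0xd2,0x01,0x47,0x28,0xd4,0xef,0x8e}
#1 dst[0x20+5] := {0x44,0x67,0x55,0xce,0x44}
#2 dst[0x14+4] := {0x55,0xce,0x44,0xd4}
#3 dst[0x15+3] := {0x44,0x11,0x7c}
#4 dst[0x00+3] := {0x55,0xce,0x44}
#5 dst[0x02+7] := {0xd4,0xef,0x8e,0xb6,0xb4,0x44,0x67}
query mem[0x00]=0x55, mem[0x06]=0xb4, mem[0x0b]=0x4d, mem[0x17]=0x7c

MEM[0x00,0x06,0x0b,0x17] = 55 b4 4d 7c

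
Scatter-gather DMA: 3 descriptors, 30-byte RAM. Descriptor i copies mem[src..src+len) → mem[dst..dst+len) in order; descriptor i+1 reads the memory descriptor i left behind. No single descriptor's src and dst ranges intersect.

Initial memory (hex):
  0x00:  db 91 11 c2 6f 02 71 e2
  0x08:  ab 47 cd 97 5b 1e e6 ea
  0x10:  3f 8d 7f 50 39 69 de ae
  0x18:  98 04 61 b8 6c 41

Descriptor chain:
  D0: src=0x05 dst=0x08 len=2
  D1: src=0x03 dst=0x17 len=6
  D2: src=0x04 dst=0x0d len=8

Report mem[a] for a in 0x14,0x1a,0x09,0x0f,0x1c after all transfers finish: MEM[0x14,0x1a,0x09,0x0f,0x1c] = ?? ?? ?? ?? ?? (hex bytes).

[0] 0x05->0x08 len=2 : 02 71
[1] 0x03->0x17 len=6 : c2 6f 02 71 e2 02
[2] 0x04->0x0d len=8 : 6f 02 71 e2 02 71 cd 97
query mem[0x14]=0x97, mem[0x1a]=0x71, mem[0x09]=0x71, mem[0x0f]=0x71, mem[0x1c]=0x02

MEM[0x14,0x1a,0x09,0x0f,0x1c] = 97 71 71 71 02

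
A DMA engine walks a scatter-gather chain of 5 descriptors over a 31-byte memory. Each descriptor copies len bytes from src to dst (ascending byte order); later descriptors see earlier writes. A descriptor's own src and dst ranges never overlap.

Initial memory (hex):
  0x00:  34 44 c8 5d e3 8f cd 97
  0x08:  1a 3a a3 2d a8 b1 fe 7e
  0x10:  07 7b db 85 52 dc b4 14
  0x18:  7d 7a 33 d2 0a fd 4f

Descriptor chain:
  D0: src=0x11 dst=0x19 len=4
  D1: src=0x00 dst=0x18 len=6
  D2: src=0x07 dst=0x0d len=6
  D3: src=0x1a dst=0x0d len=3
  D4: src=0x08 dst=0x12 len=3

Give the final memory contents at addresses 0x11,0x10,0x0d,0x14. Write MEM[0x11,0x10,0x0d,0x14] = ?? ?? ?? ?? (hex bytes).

MEM[0x11,0x10,0x0d,0x14] = 2d a3 c8 a3

D0: mem[0x19..0x1c] <- [7b db 85 52]
D1: mem[0x18..0x1d] <- [34 44 c8 5d e3 8f]
D2: mem[0x0d..0x12] <- [97 1a 3a a3 2d a8]
D3: mem[0x0d..0x0f] <- [c8 5d e3]
D4: mem[0x12..0x14] <- [1a 3a a3]
query mem[0x11]=0x2d, mem[0x10]=0xa3, mem[0x0d]=0xc8, mem[0x14]=0xa3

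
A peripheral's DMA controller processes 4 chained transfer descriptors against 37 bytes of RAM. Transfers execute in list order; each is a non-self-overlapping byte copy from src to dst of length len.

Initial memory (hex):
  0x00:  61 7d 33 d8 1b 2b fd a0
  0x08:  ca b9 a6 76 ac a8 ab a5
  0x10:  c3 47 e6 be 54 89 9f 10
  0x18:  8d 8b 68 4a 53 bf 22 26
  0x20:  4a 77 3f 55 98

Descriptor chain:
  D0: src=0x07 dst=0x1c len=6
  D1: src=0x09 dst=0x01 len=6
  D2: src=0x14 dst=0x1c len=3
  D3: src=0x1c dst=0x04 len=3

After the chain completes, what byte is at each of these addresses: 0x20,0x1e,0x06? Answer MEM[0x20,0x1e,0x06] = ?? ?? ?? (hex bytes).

[0] 0x07->0x1c len=6 : a0 ca b9 a6 76 ac
[1] 0x09->0x01 len=6 : b9 a6 76 ac a8 ab
[2] 0x14->0x1c len=3 : 54 89 9f
[3] 0x1c->0x04 len=3 : 54 89 9f
query mem[0x20]=0x76, mem[0x1e]=0x9f, mem[0x06]=0x9f

MEM[0x20,0x1e,0x06] = 76 9f 9f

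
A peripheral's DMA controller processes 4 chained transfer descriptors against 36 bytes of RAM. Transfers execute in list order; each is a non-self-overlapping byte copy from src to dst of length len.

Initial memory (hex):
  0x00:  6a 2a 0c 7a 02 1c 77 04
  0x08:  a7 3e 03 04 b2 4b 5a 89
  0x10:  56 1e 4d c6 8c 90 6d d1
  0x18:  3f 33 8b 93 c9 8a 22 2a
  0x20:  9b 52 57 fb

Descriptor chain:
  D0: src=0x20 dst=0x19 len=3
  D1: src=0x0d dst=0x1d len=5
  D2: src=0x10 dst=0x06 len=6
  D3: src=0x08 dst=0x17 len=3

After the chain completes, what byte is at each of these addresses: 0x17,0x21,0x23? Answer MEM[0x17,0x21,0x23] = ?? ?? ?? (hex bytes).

D0: mem[0x19..0x1b] <- [9b 52 57]
D1: mem[0x1d..0x21] <- [4b 5a 89 56 1e]
D2: mem[0x06..0x0b] <- [56 1e 4d c6 8c 90]
D3: mem[0x17..0x19] <- [4d c6 8c]
query mem[0x17]=0x4d, mem[0x21]=0x1e, mem[0x23]=0xfb

MEM[0x17,0x21,0x23] = 4d 1e fb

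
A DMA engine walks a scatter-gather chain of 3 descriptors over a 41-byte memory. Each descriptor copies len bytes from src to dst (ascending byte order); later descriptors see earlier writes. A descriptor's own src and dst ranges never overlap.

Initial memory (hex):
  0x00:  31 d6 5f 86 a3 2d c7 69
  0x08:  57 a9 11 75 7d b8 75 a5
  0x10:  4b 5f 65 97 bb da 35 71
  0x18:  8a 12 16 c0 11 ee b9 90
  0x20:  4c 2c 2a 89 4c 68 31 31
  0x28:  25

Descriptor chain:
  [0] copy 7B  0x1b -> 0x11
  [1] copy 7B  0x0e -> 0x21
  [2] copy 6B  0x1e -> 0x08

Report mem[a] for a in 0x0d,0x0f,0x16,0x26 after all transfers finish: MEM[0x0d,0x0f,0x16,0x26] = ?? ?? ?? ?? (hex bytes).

MEM[0x0d,0x0f,0x16,0x26] = 4b a5 4c ee

[0] 0x1b->0x11 len=7 : c0 11 ee b9 90 4c 2c
[1] 0x0e->0x21 len=7 : 75 a5 4b c0 11 ee b9
[2] 0x1e->0x08 len=6 : b9 90 4c 75 a5 4b
query mem[0x0d]=0x4b, mem[0x0f]=0xa5, mem[0x16]=0x4c, mem[0x26]=0xee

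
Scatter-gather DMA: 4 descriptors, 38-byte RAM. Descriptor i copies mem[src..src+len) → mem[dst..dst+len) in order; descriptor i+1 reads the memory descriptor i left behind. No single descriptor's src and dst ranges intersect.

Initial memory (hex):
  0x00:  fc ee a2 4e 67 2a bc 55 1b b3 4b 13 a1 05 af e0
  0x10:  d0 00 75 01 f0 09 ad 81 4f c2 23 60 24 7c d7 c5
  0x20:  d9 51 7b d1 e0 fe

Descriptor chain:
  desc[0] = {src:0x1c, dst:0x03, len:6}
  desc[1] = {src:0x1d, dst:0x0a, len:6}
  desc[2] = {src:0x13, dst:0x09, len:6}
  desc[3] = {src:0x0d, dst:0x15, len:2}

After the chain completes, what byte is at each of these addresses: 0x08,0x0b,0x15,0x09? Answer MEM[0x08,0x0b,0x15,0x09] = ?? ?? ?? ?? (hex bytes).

#0 dst[0x03+6] := {0x24,0x7c,0xd7,0xc5,0xd9,0x51}
#1 dst[0x0a+6] := {0x7c,0xd7,0xc5,0xd9,0x51,0x7b}
#2 dst[0x09+6] := {0x01,0xf0,0x09,0xad,0x81,0x4f}
#3 dst[0x15+2] := {0x81,0x4f}
query mem[0x08]=0x51, mem[0x0b]=0x09, mem[0x15]=0x81, mem[0x09]=0x01

MEM[0x08,0x0b,0x15,0x09] = 51 09 81 01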